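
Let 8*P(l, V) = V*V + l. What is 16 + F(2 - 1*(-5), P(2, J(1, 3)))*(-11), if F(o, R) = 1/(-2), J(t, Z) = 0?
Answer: 43/2 ≈ 21.500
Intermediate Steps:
P(l, V) = l/8 + V²/8 (P(l, V) = (V*V + l)/8 = (V² + l)/8 = (l + V²)/8 = l/8 + V²/8)
F(o, R) = -½
16 + F(2 - 1*(-5), P(2, J(1, 3)))*(-11) = 16 - ½*(-11) = 16 + 11/2 = 43/2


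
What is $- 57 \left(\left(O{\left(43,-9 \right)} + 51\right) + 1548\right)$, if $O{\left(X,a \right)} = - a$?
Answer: $-91656$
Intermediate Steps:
$- 57 \left(\left(O{\left(43,-9 \right)} + 51\right) + 1548\right) = - 57 \left(\left(\left(-1\right) \left(-9\right) + 51\right) + 1548\right) = - 57 \left(\left(9 + 51\right) + 1548\right) = - 57 \left(60 + 1548\right) = \left(-57\right) 1608 = -91656$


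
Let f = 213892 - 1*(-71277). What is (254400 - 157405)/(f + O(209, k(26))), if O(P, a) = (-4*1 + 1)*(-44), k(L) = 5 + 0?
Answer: 96995/285301 ≈ 0.33997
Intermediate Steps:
k(L) = 5
O(P, a) = 132 (O(P, a) = (-4 + 1)*(-44) = -3*(-44) = 132)
f = 285169 (f = 213892 + 71277 = 285169)
(254400 - 157405)/(f + O(209, k(26))) = (254400 - 157405)/(285169 + 132) = 96995/285301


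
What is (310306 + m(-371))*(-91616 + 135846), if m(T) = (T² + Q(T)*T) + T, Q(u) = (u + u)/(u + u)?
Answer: 19779877150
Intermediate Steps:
Q(u) = 1 (Q(u) = (2*u)/((2*u)) = (2*u)*(1/(2*u)) = 1)
m(T) = T² + 2*T (m(T) = (T² + 1*T) + T = (T² + T) + T = (T + T²) + T = T² + 2*T)
(310306 + m(-371))*(-91616 + 135846) = (310306 - 371*(2 - 371))*(-91616 + 135846) = (310306 - 371*(-369))*44230 = (310306 + 136899)*44230 = 447205*44230 = 19779877150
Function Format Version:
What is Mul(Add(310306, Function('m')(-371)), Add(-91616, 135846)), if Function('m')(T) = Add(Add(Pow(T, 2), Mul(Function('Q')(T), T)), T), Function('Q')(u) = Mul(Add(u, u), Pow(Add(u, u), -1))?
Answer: 19779877150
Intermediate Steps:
Function('Q')(u) = 1 (Function('Q')(u) = Mul(Mul(2, u), Pow(Mul(2, u), -1)) = Mul(Mul(2, u), Mul(Rational(1, 2), Pow(u, -1))) = 1)
Function('m')(T) = Add(Pow(T, 2), Mul(2, T)) (Function('m')(T) = Add(Add(Pow(T, 2), Mul(1, T)), T) = Add(Add(Pow(T, 2), T), T) = Add(Add(T, Pow(T, 2)), T) = Add(Pow(T, 2), Mul(2, T)))
Mul(Add(310306, Function('m')(-371)), Add(-91616, 135846)) = Mul(Add(310306, Mul(-371, Add(2, -371))), Add(-91616, 135846)) = Mul(Add(310306, Mul(-371, -369)), 44230) = Mul(Add(310306, 136899), 44230) = Mul(447205, 44230) = 19779877150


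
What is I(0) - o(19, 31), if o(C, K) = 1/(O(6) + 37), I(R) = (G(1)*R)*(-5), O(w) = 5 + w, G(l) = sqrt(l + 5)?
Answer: -1/48 ≈ -0.020833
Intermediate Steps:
G(l) = sqrt(5 + l)
I(R) = -5*R*sqrt(6) (I(R) = (sqrt(5 + 1)*R)*(-5) = (sqrt(6)*R)*(-5) = (R*sqrt(6))*(-5) = -5*R*sqrt(6))
o(C, K) = 1/48 (o(C, K) = 1/((5 + 6) + 37) = 1/(11 + 37) = 1/48)
I(0) - o(19, 31) = -5*0*sqrt(6) - 1*1/48 = 0 - 1/48 = -1/48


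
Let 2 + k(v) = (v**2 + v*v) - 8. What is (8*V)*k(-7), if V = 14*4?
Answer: 39424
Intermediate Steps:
V = 56
k(v) = -10 + 2*v**2 (k(v) = -2 + ((v**2 + v*v) - 8) = -2 + ((v**2 + v**2) - 8) = -2 + (2*v**2 - 8) = -2 + (-8 + 2*v**2) = -10 + 2*v**2)
(8*V)*k(-7) = (8*56)*(-10 + 2*(-7)**2) = 448*(-10 + 2*49) = 448*(-10 + 98) = 448*88 = 39424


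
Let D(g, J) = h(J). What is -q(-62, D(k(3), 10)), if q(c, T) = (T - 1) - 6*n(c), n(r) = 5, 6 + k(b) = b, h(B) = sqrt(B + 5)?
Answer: 31 - sqrt(15) ≈ 27.127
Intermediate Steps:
h(B) = sqrt(5 + B)
k(b) = -6 + b
D(g, J) = sqrt(5 + J)
q(c, T) = -31 + T (q(c, T) = (T - 1) - 6*5 = (-1 + T) - 30 = -31 + T)
-q(-62, D(k(3), 10)) = -(-31 + sqrt(5 + 10)) = -(-31 + sqrt(15)) = 31 - sqrt(15)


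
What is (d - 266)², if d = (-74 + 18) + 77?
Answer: 60025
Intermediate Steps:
d = 21 (d = -56 + 77 = 21)
(d - 266)² = (21 - 266)² = (-245)² = 60025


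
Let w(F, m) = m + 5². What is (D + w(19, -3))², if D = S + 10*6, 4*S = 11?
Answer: 114921/16 ≈ 7182.6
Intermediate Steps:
S = 11/4 (S = (¼)*11 = 11/4 ≈ 2.7500)
w(F, m) = 25 + m (w(F, m) = m + 25 = 25 + m)
D = 251/4 (D = 11/4 + 10*6 = 11/4 + 60 = 251/4 ≈ 62.750)
(D + w(19, -3))² = (251/4 + (25 - 3))² = (251/4 + 22)² = (339/4)² = 114921/16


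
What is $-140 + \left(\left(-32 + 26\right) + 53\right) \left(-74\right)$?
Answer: $-3618$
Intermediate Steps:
$-140 + \left(\left(-32 + 26\right) + 53\right) \left(-74\right) = -140 + \left(-6 + 53\right) \left(-74\right) = -140 + 47 \left(-74\right) = -140 - 3478 = -3618$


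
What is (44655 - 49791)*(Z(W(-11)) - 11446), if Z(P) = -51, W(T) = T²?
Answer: 59048592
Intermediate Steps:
(44655 - 49791)*(Z(W(-11)) - 11446) = (44655 - 49791)*(-51 - 11446) = -5136*(-11497) = 59048592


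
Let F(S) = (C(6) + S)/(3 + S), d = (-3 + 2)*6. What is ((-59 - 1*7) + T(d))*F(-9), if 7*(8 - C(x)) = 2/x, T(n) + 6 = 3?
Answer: -253/21 ≈ -12.048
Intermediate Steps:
d = -6 (d = -1*6 = -6)
T(n) = -3 (T(n) = -6 + 3 = -3)
C(x) = 8 - 2/(7*x)
F(S) = (167/21 + S)/(3 + S) (F(S) = ((8 - 2/7/6) + S)/(3 + S) = ((8 - 2/7*⅙) + S)/(3 + S) = ((8 - 1/21) + S)/(3 + S) = (167/21 + S)/(3 + S))
((-59 - 1*7) + T(d))*F(-9) = ((-59 - 1*7) - 3)*((167/21 - 9)/(3 - 9)) = ((-59 - 7) - 3)*(-22/21/(-6)) = (-66 - 3)*(-⅙*(-22/21)) = -69*11/63 = -253/21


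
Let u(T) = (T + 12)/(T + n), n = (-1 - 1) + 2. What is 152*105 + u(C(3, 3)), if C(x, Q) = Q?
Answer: 15965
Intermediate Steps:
n = 0 (n = -2 + 2 = 0)
u(T) = (12 + T)/T (u(T) = (T + 12)/(T + 0) = (12 + T)/T)
152*105 + u(C(3, 3)) = 152*105 + (12 + 3)/3 = 15960 + (⅓)*15 = 15960 + 5 = 15965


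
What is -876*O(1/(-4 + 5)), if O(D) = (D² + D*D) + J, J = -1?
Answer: -876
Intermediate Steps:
O(D) = -1 + 2*D² (O(D) = (D² + D*D) - 1 = (D² + D²) - 1 = 2*D² - 1 = -1 + 2*D²)
-876*O(1/(-4 + 5)) = -876*(-1 + 2*(1/(-4 + 5))²) = -876*(-1 + 2*(1/1)²) = -876*(-1 + 2*1²) = -876*(-1 + 2*1) = -876*(-1 + 2) = -876*1 = -876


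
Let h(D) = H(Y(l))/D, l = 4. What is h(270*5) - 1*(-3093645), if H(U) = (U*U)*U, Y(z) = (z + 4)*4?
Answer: 2088226759/675 ≈ 3.0937e+6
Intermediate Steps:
Y(z) = 16 + 4*z (Y(z) = (4 + z)*4 = 16 + 4*z)
H(U) = U³ (H(U) = U²*U = U³)
h(D) = 32768/D (h(D) = (16 + 4*4)³/D = (16 + 16)³/D = 32³/D = 32768/D)
h(270*5) - 1*(-3093645) = 32768/((270*5)) - 1*(-3093645) = 32768/1350 + 3093645 = 32768*(1/1350) + 3093645 = 16384/675 + 3093645 = 2088226759/675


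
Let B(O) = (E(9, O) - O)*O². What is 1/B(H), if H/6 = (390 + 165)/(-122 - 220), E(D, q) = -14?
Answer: -6859/2772225 ≈ -0.0024742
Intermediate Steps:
H = -185/19 (H = 6*((390 + 165)/(-122 - 220)) = 6*(555/(-342)) = 6*(555*(-1/342)) = 6*(-185/114) = -185/19 ≈ -9.7368)
B(O) = O²*(-14 - O) (B(O) = (-14 - O)*O² = O²*(-14 - O))
1/B(H) = 1/((-185/19)²*(-14 - 1*(-185/19))) = 1/(34225*(-14 + 185/19)/361) = 1/((34225/361)*(-81/19)) = 1/(-2772225/6859) = -6859/2772225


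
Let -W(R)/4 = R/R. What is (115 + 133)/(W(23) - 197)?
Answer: -248/201 ≈ -1.2338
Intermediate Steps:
W(R) = -4 (W(R) = -4*R/R = -4*1 = -4)
(115 + 133)/(W(23) - 197) = (115 + 133)/(-4 - 197) = 248/(-201) = 248*(-1/201) = -248/201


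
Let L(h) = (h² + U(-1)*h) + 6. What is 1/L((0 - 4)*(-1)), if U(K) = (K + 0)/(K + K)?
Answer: 1/24 ≈ 0.041667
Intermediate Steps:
U(K) = ½ (U(K) = K/((2*K)) = K*(1/(2*K)) = ½)
L(h) = 6 + h² + h/2 (L(h) = (h² + h/2) + 6 = 6 + h² + h/2)
1/L((0 - 4)*(-1)) = 1/(6 + ((0 - 4)*(-1))² + ((0 - 4)*(-1))/2) = 1/(6 + (-4*(-1))² + (-4*(-1))/2) = 1/(6 + 4² + (½)*4) = 1/(6 + 16 + 2) = 1/24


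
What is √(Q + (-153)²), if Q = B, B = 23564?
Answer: √46973 ≈ 216.73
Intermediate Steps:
Q = 23564
√(Q + (-153)²) = √(23564 + (-153)²) = √(23564 + 23409) = √46973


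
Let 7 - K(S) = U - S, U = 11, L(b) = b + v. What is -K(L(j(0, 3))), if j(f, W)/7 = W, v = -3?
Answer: -14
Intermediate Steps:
j(f, W) = 7*W
L(b) = -3 + b (L(b) = b - 3 = -3 + b)
K(S) = -4 + S (K(S) = 7 - (11 - S) = 7 + (-11 + S) = -4 + S)
-K(L(j(0, 3))) = -(-4 + (-3 + 7*3)) = -(-4 + (-3 + 21)) = -(-4 + 18) = -1*14 = -14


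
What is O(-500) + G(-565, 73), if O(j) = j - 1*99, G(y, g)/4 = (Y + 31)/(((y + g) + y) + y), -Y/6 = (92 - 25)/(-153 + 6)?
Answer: -23806967/39739 ≈ -599.08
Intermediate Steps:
Y = 134/49 (Y = -6*(92 - 25)/(-153 + 6) = -402/(-147) = -402*(-1)/147 = -6*(-67/147) = 134/49 ≈ 2.7347)
G(y, g) = 6612/(49*(g + 3*y)) (G(y, g) = 4*((134/49 + 31)/(((y + g) + y) + y)) = 4*(1653/(49*(((g + y) + y) + y))) = 4*(1653/(49*((g + 2*y) + y))) = 4*(1653/(49*(g + 3*y))) = 6612/(49*(g + 3*y)))
O(j) = -99 + j (O(j) = j - 99 = -99 + j)
O(-500) + G(-565, 73) = (-99 - 500) + 6612/(49*(73 + 3*(-565))) = -599 + 6612/(49*(73 - 1695)) = -599 + (6612/49)/(-1622) = -599 + (6612/49)*(-1/1622) = -599 - 3306/39739 = -23806967/39739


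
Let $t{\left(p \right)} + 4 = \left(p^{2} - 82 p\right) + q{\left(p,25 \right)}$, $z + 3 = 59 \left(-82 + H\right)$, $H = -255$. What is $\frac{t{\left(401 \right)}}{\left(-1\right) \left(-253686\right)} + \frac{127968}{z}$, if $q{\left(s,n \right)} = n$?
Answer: $- \frac{7479868802}{1261199949} \approx -5.9308$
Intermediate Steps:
$z = -19886$ ($z = -3 + 59 \left(-82 - 255\right) = -3 + 59 \left(-337\right) = -3 - 19883 = -19886$)
$t{\left(p \right)} = 21 + p^{2} - 82 p$ ($t{\left(p \right)} = -4 + \left(\left(p^{2} - 82 p\right) + 25\right) = -4 + \left(25 + p^{2} - 82 p\right) = 21 + p^{2} - 82 p$)
$\frac{t{\left(401 \right)}}{\left(-1\right) \left(-253686\right)} + \frac{127968}{z} = \frac{21 + 401^{2} - 32882}{\left(-1\right) \left(-253686\right)} + \frac{127968}{-19886} = \frac{21 + 160801 - 32882}{253686} + 127968 \left(- \frac{1}{19886}\right) = 127940 \cdot \frac{1}{253686} - \frac{63984}{9943} = \frac{63970}{126843} - \frac{63984}{9943} = - \frac{7479868802}{1261199949}$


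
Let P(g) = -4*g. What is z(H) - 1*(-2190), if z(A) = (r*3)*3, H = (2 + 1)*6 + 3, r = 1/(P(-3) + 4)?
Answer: 35049/16 ≈ 2190.6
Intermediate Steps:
r = 1/16 (r = 1/(-4*(-3) + 4) = 1/(12 + 4) = 1/16 ≈ 0.062500)
H = 21 (H = 3*6 + 3 = 18 + 3 = 21)
z(A) = 9/16 (z(A) = ((1/16)*3)*3 = (3/16)*3 = 9/16)
z(H) - 1*(-2190) = 9/16 - 1*(-2190) = 9/16 + 2190 = 35049/16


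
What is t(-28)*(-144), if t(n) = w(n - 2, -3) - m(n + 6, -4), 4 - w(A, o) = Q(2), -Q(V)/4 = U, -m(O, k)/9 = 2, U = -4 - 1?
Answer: -288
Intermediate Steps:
U = -5
m(O, k) = -18 (m(O, k) = -9*2 = -18)
Q(V) = 20 (Q(V) = -4*(-5) = 20)
w(A, o) = -16 (w(A, o) = 4 - 1*20 = 4 - 20 = -16)
t(n) = 2 (t(n) = -16 - 1*(-18) = -16 + 18 = 2)
t(-28)*(-144) = 2*(-144) = -288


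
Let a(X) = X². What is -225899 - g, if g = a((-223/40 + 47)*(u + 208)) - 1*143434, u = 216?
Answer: -7714589666/25 ≈ -3.0858e+8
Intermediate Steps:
g = 7708942191/25 (g = ((-223/40 + 47)*(216 + 208))² - 1*143434 = ((-223*1/40 + 47)*424)² - 143434 = ((-223/40 + 47)*424)² - 143434 = ((1657/40)*424)² - 143434 = (87821/5)² - 143434 = 7712528041/25 - 143434 = 7708942191/25 ≈ 3.0836e+8)
-225899 - g = -225899 - 1*7708942191/25 = -225899 - 7708942191/25 = -7714589666/25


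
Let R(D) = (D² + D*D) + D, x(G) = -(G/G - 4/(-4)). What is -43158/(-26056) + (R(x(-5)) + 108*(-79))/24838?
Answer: 212451237/161794732 ≈ 1.3131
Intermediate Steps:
x(G) = -2 (x(G) = -(1 - 4*(-¼)) = -(1 + 1) = -1*2 = -2)
R(D) = D + 2*D² (R(D) = (D² + D²) + D = 2*D² + D = D + 2*D²)
-43158/(-26056) + (R(x(-5)) + 108*(-79))/24838 = -43158/(-26056) + (-2*(1 + 2*(-2)) + 108*(-79))/24838 = -43158*(-1/26056) + (-2*(1 - 4) - 8532)*(1/24838) = 21579/13028 + (-2*(-3) - 8532)*(1/24838) = 21579/13028 + (6 - 8532)*(1/24838) = 21579/13028 - 8526*1/24838 = 21579/13028 - 4263/12419 = 212451237/161794732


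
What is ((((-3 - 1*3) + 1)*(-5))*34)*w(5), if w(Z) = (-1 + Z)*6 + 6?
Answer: 25500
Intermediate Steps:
w(Z) = 6*Z (w(Z) = (-6 + 6*Z) + 6 = 6*Z)
((((-3 - 1*3) + 1)*(-5))*34)*w(5) = ((((-3 - 1*3) + 1)*(-5))*34)*(6*5) = ((((-3 - 3) + 1)*(-5))*34)*30 = (((-6 + 1)*(-5))*34)*30 = (-5*(-5)*34)*30 = (25*34)*30 = 850*30 = 25500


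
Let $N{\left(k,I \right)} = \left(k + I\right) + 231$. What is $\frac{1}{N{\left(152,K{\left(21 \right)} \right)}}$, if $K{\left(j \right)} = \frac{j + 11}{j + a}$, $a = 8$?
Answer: $\frac{29}{11139} \approx 0.0026035$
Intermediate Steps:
$K{\left(j \right)} = \frac{11 + j}{8 + j}$ ($K{\left(j \right)} = \frac{j + 11}{j + 8} = \frac{11 + j}{8 + j}$)
$N{\left(k,I \right)} = 231 + I + k$ ($N{\left(k,I \right)} = \left(I + k\right) + 231 = 231 + I + k$)
$\frac{1}{N{\left(152,K{\left(21 \right)} \right)}} = \frac{1}{231 + \frac{11 + 21}{8 + 21} + 152} = \frac{1}{231 + \frac{1}{29} \cdot 32 + 152} = \frac{1}{231 + \frac{32}{29} + 152} = \frac{1}{\frac{11139}{29}} = \frac{29}{11139}$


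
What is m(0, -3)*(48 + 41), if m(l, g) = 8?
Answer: 712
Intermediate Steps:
m(0, -3)*(48 + 41) = 8*(48 + 41) = 8*89 = 712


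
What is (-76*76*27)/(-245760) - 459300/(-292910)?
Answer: 330328059/149969920 ≈ 2.2026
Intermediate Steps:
(-76*76*27)/(-245760) - 459300/(-292910) = -5776*27*(-1/245760) - 459300*(-1/292910) = -155952*(-1/245760) + 45930/29291 = 3249/5120 + 45930/29291 = 330328059/149969920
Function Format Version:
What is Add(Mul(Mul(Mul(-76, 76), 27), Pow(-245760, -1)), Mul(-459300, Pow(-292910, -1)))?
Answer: Rational(330328059, 149969920) ≈ 2.2026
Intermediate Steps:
Add(Mul(Mul(Mul(-76, 76), 27), Pow(-245760, -1)), Mul(-459300, Pow(-292910, -1))) = Add(Mul(Mul(-5776, 27), Rational(-1, 245760)), Mul(-459300, Rational(-1, 292910))) = Add(Mul(-155952, Rational(-1, 245760)), Rational(45930, 29291)) = Add(Rational(3249, 5120), Rational(45930, 29291)) = Rational(330328059, 149969920)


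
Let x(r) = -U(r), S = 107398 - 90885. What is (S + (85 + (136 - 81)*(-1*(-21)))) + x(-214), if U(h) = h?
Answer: 17967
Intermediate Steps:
S = 16513
x(r) = -r
(S + (85 + (136 - 81)*(-1*(-21)))) + x(-214) = (16513 + (85 + (136 - 81)*(-1*(-21)))) - 1*(-214) = (16513 + (85 + 55*21)) + 214 = (16513 + (85 + 1155)) + 214 = (16513 + 1240) + 214 = 17753 + 214 = 17967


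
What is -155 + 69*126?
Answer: 8539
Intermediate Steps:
-155 + 69*126 = -155 + 8694 = 8539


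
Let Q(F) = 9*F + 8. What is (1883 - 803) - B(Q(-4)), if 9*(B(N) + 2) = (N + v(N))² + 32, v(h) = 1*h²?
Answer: -561830/9 ≈ -62426.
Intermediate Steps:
Q(F) = 8 + 9*F
v(h) = h²
B(N) = 14/9 + (N + N²)²/9 (B(N) = -2 + ((N + N²)² + 32)/9 = -2 + (32 + (N + N²)²)/9 = -2 + (32/9 + (N + N²)²/9) = 14/9 + (N + N²)²/9)
(1883 - 803) - B(Q(-4)) = (1883 - 803) - (14/9 + (8 + 9*(-4))²*(1 + (8 + 9*(-4)))²/9) = 1080 - (14/9 + (8 - 36)²*(1 + (8 - 36))²/9) = 1080 - (14/9 + (⅑)*(-28)²*(1 - 28)²) = 1080 - (14/9 + (⅑)*784*(-27)²) = 1080 - (14/9 + (⅑)*784*729) = 1080 - (14/9 + 63504) = 1080 - 1*571550/9 = 1080 - 571550/9 = -561830/9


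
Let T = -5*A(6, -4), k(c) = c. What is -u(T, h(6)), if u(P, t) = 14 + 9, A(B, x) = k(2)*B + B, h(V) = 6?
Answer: -23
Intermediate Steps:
A(B, x) = 3*B (A(B, x) = 2*B + B = 3*B)
T = -90 (T = -15*6 = -5*18 = -90)
u(P, t) = 23
-u(T, h(6)) = -1*23 = -23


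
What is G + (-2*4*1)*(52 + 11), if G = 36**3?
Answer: 46152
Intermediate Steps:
G = 46656
G + (-2*4*1)*(52 + 11) = 46656 + (-2*4*1)*(52 + 11) = 46656 - 8*1*63 = 46656 - 8*63 = 46656 - 504 = 46152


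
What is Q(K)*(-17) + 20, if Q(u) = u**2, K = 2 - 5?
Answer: -133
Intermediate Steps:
K = -3
Q(K)*(-17) + 20 = (-3)**2*(-17) + 20 = 9*(-17) + 20 = -153 + 20 = -133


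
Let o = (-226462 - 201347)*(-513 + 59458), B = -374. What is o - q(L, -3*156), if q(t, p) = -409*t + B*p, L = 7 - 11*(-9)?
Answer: -25217333183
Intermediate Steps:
L = 106 (L = 7 + 99 = 106)
q(t, p) = -409*t - 374*p
o = -25217201505 (o = -427809*58945 = -25217201505)
o - q(L, -3*156) = -25217201505 - (-409*106 - (-1122)*156) = -25217201505 - (-43354 - 374*(-468)) = -25217201505 - (-43354 + 175032) = -25217201505 - 1*131678 = -25217201505 - 131678 = -25217333183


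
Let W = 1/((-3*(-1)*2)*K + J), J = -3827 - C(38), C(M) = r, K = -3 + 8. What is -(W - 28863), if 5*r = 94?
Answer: 550677182/19079 ≈ 28863.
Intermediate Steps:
K = 5
r = 94/5 (r = (1/5)*94 = 94/5 ≈ 18.800)
C(M) = 94/5
J = -19229/5 (J = -3827 - 1*94/5 = -3827 - 94/5 = -19229/5 ≈ -3845.8)
W = -5/19079 (W = 1/((-3*(-1)*2)*5 - 19229/5) = 1/((3*2)*5 - 19229/5) = 1/(6*5 - 19229/5) = 1/(30 - 19229/5) = 1/(-19079/5) = -5/19079 ≈ -0.00026207)
-(W - 28863) = -(-5/19079 - 28863) = -1*(-550677182/19079) = 550677182/19079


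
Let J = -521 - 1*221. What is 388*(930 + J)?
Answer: 72944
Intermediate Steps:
J = -742 (J = -521 - 221 = -742)
388*(930 + J) = 388*(930 - 742) = 388*188 = 72944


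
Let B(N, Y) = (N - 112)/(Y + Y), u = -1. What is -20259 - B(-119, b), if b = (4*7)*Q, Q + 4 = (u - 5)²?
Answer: -5186271/256 ≈ -20259.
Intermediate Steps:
Q = 32 (Q = -4 + (-1 - 5)² = -4 + (-6)² = -4 + 36 = 32)
b = 896 (b = (4*7)*32 = 28*32 = 896)
B(N, Y) = (-112 + N)/(2*Y) (B(N, Y) = (-112 + N)/((2*Y)) = (-112 + N)*(1/(2*Y)) = (-112 + N)/(2*Y))
-20259 - B(-119, b) = -20259 - (-112 - 119)/(2*896) = -20259 - (-231)/(2*896) = -20259 - 1*(-33/256) = -20259 + 33/256 = -5186271/256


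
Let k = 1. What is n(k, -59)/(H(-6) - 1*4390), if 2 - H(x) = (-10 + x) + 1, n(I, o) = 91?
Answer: -91/4373 ≈ -0.020810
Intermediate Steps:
H(x) = 11 - x (H(x) = 2 - ((-10 + x) + 1) = 2 - (-9 + x) = 2 + (9 - x) = 11 - x)
n(k, -59)/(H(-6) - 1*4390) = 91/((11 - 1*(-6)) - 1*4390) = 91/((11 + 6) - 4390) = 91/(17 - 4390) = 91/(-4373) = 91*(-1/4373) = -91/4373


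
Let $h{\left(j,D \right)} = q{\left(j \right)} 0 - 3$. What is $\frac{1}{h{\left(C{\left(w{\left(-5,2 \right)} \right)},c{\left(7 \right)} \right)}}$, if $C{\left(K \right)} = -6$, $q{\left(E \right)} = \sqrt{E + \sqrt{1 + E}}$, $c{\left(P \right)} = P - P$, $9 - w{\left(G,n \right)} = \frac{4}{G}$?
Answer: $- \frac{1}{3} \approx -0.33333$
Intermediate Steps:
$w{\left(G,n \right)} = 9 - \frac{4}{G}$
$c{\left(P \right)} = 0$
$h{\left(j,D \right)} = -3$ ($h{\left(j,D \right)} = \sqrt{j + \sqrt{1 + j}} 0 - 3 = 0 - 3 = -3$)
$\frac{1}{h{\left(C{\left(w{\left(-5,2 \right)} \right)},c{\left(7 \right)} \right)}} = \frac{1}{-3} = - \frac{1}{3}$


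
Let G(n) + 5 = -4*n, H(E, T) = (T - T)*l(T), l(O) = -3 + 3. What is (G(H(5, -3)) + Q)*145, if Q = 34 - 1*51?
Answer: -3190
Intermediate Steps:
Q = -17 (Q = 34 - 51 = -17)
l(O) = 0
H(E, T) = 0 (H(E, T) = (T - T)*0 = 0*0 = 0)
G(n) = -5 - 4*n
(G(H(5, -3)) + Q)*145 = ((-5 - 4*0) - 17)*145 = ((-5 + 0) - 17)*145 = (-5 - 17)*145 = -22*145 = -3190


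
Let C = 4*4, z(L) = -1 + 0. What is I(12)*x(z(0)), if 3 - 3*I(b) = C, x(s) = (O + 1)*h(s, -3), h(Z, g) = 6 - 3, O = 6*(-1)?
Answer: 65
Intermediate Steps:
O = -6
z(L) = -1
h(Z, g) = 3
C = 16
x(s) = -15 (x(s) = (-6 + 1)*3 = -5*3 = -15)
I(b) = -13/3 (I(b) = 1 - ⅓*16 = 1 - 16/3 = -13/3)
I(12)*x(z(0)) = -13/3*(-15) = 65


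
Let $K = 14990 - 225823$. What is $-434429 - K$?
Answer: $-223596$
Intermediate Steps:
$K = -210833$ ($K = 14990 - 225823 = -210833$)
$-434429 - K = -434429 - -210833 = -434429 + 210833 = -223596$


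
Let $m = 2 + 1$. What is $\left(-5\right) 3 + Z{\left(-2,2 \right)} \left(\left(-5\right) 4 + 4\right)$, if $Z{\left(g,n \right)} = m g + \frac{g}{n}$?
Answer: $97$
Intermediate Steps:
$m = 3$
$Z{\left(g,n \right)} = 3 g + \frac{g}{n}$
$\left(-5\right) 3 + Z{\left(-2,2 \right)} \left(\left(-5\right) 4 + 4\right) = \left(-5\right) 3 + \left(3 \left(-2\right) - \frac{2}{2}\right) \left(\left(-5\right) 4 + 4\right) = -15 + \left(-6 - 1\right) \left(-20 + 4\right) = -15 + \left(-6 - 1\right) \left(-16\right) = -15 - -112 = -15 + 112 = 97$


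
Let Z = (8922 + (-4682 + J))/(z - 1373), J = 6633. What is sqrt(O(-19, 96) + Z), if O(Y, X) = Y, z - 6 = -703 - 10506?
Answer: I*sqrt(11442)/24 ≈ 4.457*I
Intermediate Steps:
z = -11203 (z = 6 + (-703 - 10506) = 6 - 11209 = -11203)
Z = -83/96 (Z = (8922 + (-4682 + 6633))/(-11203 - 1373) = (8922 + 1951)/(-12576) = 10873*(-1/12576) = -83/96 ≈ -0.86458)
sqrt(O(-19, 96) + Z) = sqrt(-19 - 83/96) = sqrt(-1907/96) = I*sqrt(11442)/24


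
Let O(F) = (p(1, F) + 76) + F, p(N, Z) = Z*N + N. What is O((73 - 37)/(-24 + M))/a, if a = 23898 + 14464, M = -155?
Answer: 13711/6866798 ≈ 0.0019967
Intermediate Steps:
p(N, Z) = N + N*Z (p(N, Z) = N*Z + N = N + N*Z)
O(F) = 77 + 2*F (O(F) = (1*(1 + F) + 76) + F = ((1 + F) + 76) + F = (77 + F) + F = 77 + 2*F)
a = 38362
O((73 - 37)/(-24 + M))/a = (77 + 2*((73 - 37)/(-24 - 155)))/38362 = (77 + 2*(36/(-179)))*(1/38362) = (77 + 2*(36*(-1/179)))*(1/38362) = (77 + 2*(-36/179))*(1/38362) = (77 - 72/179)*(1/38362) = (13711/179)*(1/38362) = 13711/6866798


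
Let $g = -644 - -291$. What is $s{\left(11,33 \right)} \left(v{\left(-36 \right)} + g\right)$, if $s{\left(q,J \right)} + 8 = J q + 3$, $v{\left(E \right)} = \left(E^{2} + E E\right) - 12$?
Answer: $797266$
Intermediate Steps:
$g = -353$ ($g = -644 + 291 = -353$)
$v{\left(E \right)} = -12 + 2 E^{2}$ ($v{\left(E \right)} = \left(E^{2} + E^{2}\right) - 12 = 2 E^{2} - 12 = -12 + 2 E^{2}$)
$s{\left(q,J \right)} = -5 + J q$ ($s{\left(q,J \right)} = -8 + \left(J q + 3\right) = -8 + \left(3 + J q\right) = -5 + J q$)
$s{\left(11,33 \right)} \left(v{\left(-36 \right)} + g\right) = \left(-5 + 33 \cdot 11\right) \left(\left(-12 + 2 \left(-36\right)^{2}\right) - 353\right) = \left(-5 + 363\right) \left(\left(-12 + 2 \cdot 1296\right) - 353\right) = 358 \left(\left(-12 + 2592\right) - 353\right) = 358 \left(2580 - 353\right) = 358 \cdot 2227 = 797266$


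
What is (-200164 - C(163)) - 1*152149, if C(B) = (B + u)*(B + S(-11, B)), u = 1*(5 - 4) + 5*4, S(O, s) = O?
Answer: -380281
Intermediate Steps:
u = 21 (u = 1*1 + 20 = 1 + 20 = 21)
C(B) = (-11 + B)*(21 + B) (C(B) = (B + 21)*(B - 11) = (21 + B)*(-11 + B) = (-11 + B)*(21 + B))
(-200164 - C(163)) - 1*152149 = (-200164 - (-231 + 163² + 10*163)) - 1*152149 = (-200164 - (-231 + 26569 + 1630)) - 152149 = (-200164 - 1*27968) - 152149 = (-200164 - 27968) - 152149 = -228132 - 152149 = -380281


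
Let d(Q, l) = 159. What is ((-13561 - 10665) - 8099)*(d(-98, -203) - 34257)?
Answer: 1102217850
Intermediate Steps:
((-13561 - 10665) - 8099)*(d(-98, -203) - 34257) = ((-13561 - 10665) - 8099)*(159 - 34257) = (-24226 - 8099)*(-34098) = -32325*(-34098) = 1102217850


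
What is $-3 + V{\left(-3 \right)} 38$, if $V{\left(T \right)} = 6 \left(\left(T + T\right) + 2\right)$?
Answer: $-915$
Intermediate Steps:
$V{\left(T \right)} = 12 + 12 T$ ($V{\left(T \right)} = 6 \left(2 T + 2\right) = 6 \left(2 + 2 T\right) = 12 + 12 T$)
$-3 + V{\left(-3 \right)} 38 = -3 + \left(12 + 12 \left(-3\right)\right) 38 = -3 + \left(12 - 36\right) 38 = -3 - 912 = -915$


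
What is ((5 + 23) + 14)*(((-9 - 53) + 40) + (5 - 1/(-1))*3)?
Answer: -168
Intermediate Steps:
((5 + 23) + 14)*(((-9 - 53) + 40) + (5 - 1/(-1))*3) = (28 + 14)*((-62 + 40) + (5 - 1*(-1))*3) = 42*(-22 + (5 + 1)*3) = 42*(-22 + 6*3) = 42*(-22 + 18) = 42*(-4) = -168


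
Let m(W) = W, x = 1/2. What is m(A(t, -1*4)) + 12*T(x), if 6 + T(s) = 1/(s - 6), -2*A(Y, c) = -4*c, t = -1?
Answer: -904/11 ≈ -82.182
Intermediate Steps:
A(Y, c) = 2*c (A(Y, c) = -(-2)*c = 2*c)
x = ½ ≈ 0.50000
T(s) = -6 + 1/(-6 + s) (T(s) = -6 + 1/(s - 6) = -6 + 1/(-6 + s))
m(A(t, -1*4)) + 12*T(x) = 2*(-1*4) + 12*((37 - 6*½)/(-6 + ½)) = 2*(-4) + 12*((37 - 3)/(-11/2)) = -8 + 12*(-2/11*34) = -8 + 12*(-68/11) = -8 - 816/11 = -904/11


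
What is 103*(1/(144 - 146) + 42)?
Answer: 8549/2 ≈ 4274.5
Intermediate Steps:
103*(1/(144 - 146) + 42) = 103*(1/(-2) + 42) = 103*(-½ + 42) = 103*(83/2) = 8549/2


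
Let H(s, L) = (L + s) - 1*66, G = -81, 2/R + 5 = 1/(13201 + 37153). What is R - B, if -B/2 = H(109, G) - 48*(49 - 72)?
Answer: 536670800/251769 ≈ 2131.6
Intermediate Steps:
R = -100708/251769 (R = 2/(-5 + 1/(13201 + 37153)) = 2/(-5 + 1/50354) = 2/(-251769/50354) = 2*(-50354/251769) = -100708/251769 ≈ -0.40000)
H(s, L) = -66 + L + s (H(s, L) = (L + s) - 66 = -66 + L + s)
B = -2132 (B = -2*((-66 - 81 + 109) - 48*(49 - 72)) = -2*(-38 - 48*(-23)) = -2*(-38 + 1104) = -2*1066 = -2132)
R - B = -100708/251769 - 1*(-2132) = -100708/251769 + 2132 = 536670800/251769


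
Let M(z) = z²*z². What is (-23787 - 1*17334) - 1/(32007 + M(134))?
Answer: -13259464106104/322449943 ≈ -41121.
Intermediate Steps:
M(z) = z⁴
(-23787 - 1*17334) - 1/(32007 + M(134)) = (-23787 - 1*17334) - 1/(32007 + 134⁴) = (-23787 - 17334) - 1/(32007 + 322417936) = -41121 - 1/322449943 = -13259464106104/322449943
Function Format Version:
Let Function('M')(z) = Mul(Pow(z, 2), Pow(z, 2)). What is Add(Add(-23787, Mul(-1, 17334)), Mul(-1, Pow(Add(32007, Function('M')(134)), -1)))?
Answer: Rational(-13259464106104, 322449943) ≈ -41121.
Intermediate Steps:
Function('M')(z) = Pow(z, 4)
Add(Add(-23787, Mul(-1, 17334)), Mul(-1, Pow(Add(32007, Function('M')(134)), -1))) = Add(Add(-23787, Mul(-1, 17334)), Mul(-1, Pow(Add(32007, Pow(134, 4)), -1))) = Add(Add(-23787, -17334), Mul(-1, Pow(Add(32007, 322417936), -1))) = Add(-41121, Mul(-1, Pow(322449943, -1))) = Add(-41121, Mul(-1, Rational(1, 322449943))) = Add(-41121, Rational(-1, 322449943)) = Rational(-13259464106104, 322449943)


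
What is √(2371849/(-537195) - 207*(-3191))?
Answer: √190615481388405870/537195 ≈ 812.73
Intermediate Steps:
√(2371849/(-537195) - 207*(-3191)) = √(2371849*(-1/537195) + 660537) = √(-2371849/537195 + 660537) = √(354834801866/537195) = √190615481388405870/537195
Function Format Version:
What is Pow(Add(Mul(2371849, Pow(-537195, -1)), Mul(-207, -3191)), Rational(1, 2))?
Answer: Mul(Rational(1, 537195), Pow(190615481388405870, Rational(1, 2))) ≈ 812.73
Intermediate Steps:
Pow(Add(Mul(2371849, Pow(-537195, -1)), Mul(-207, -3191)), Rational(1, 2)) = Pow(Add(Mul(2371849, Rational(-1, 537195)), 660537), Rational(1, 2)) = Pow(Add(Rational(-2371849, 537195), 660537), Rational(1, 2)) = Pow(Rational(354834801866, 537195), Rational(1, 2)) = Mul(Rational(1, 537195), Pow(190615481388405870, Rational(1, 2)))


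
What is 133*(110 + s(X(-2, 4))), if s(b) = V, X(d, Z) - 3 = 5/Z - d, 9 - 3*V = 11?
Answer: 43624/3 ≈ 14541.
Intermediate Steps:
V = -⅔ (V = 3 - ⅓*11 = 3 - 11/3 = -⅔ ≈ -0.66667)
X(d, Z) = 3 - d + 5/Z (X(d, Z) = 3 + (5/Z - d) = 3 + (-d + 5/Z) = 3 - d + 5/Z)
s(b) = -⅔
133*(110 + s(X(-2, 4))) = 133*(110 - ⅔) = 133*(328/3) = 43624/3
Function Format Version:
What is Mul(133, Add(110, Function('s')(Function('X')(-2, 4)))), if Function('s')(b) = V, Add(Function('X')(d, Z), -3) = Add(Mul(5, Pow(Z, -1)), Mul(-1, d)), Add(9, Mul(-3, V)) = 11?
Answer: Rational(43624, 3) ≈ 14541.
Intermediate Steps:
V = Rational(-2, 3) (V = Add(3, Mul(Rational(-1, 3), 11)) = Add(3, Rational(-11, 3)) = Rational(-2, 3) ≈ -0.66667)
Function('X')(d, Z) = Add(3, Mul(-1, d), Mul(5, Pow(Z, -1))) (Function('X')(d, Z) = Add(3, Add(Mul(5, Pow(Z, -1)), Mul(-1, d))) = Add(3, Add(Mul(-1, d), Mul(5, Pow(Z, -1)))) = Add(3, Mul(-1, d), Mul(5, Pow(Z, -1))))
Function('s')(b) = Rational(-2, 3)
Mul(133, Add(110, Function('s')(Function('X')(-2, 4)))) = Mul(133, Add(110, Rational(-2, 3))) = Mul(133, Rational(328, 3)) = Rational(43624, 3)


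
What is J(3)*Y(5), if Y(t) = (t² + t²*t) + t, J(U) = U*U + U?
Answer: 1860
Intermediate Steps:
J(U) = U + U² (J(U) = U² + U = U + U²)
Y(t) = t + t² + t³ (Y(t) = (t² + t³) + t = t + t² + t³)
J(3)*Y(5) = (3*(1 + 3))*(5*(1 + 5 + 5²)) = (3*4)*(5*(1 + 5 + 25)) = 12*(5*31) = 12*155 = 1860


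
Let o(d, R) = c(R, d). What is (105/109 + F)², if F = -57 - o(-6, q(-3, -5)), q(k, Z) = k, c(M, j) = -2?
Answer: 34692100/11881 ≈ 2920.0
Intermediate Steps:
o(d, R) = -2
F = -55 (F = -57 - 1*(-2) = -57 + 2 = -55)
(105/109 + F)² = (105/109 - 55)² = (-5890/109)² = 34692100/11881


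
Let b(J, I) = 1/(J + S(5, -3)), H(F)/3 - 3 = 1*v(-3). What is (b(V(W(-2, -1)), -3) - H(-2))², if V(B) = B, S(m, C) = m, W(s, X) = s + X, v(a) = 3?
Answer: 1225/4 ≈ 306.25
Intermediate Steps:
W(s, X) = X + s
H(F) = 18 (H(F) = 9 + 3*(1*3) = 9 + 3*3 = 9 + 9 = 18)
b(J, I) = 1/(5 + J) (b(J, I) = 1/(J + 5) = 1/(5 + J))
(b(V(W(-2, -1)), -3) - H(-2))² = (1/(5 + (-1 - 2)) - 1*18)² = (1/(5 - 3) - 18)² = (1/2 - 18)² = (½ - 18)² = (-35/2)² = 1225/4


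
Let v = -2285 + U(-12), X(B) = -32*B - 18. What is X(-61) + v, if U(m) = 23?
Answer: -328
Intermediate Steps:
X(B) = -18 - 32*B
v = -2262 (v = -2285 + 23 = -2262)
X(-61) + v = (-18 - 32*(-61)) - 2262 = (-18 + 1952) - 2262 = 1934 - 2262 = -328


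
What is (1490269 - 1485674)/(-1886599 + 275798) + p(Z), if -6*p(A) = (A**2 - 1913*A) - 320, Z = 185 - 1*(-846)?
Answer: 732642215846/4832403 ≈ 1.5161e+5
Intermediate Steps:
Z = 1031 (Z = 185 + 846 = 1031)
p(A) = 160/3 - A**2/6 + 1913*A/6 (p(A) = -((A**2 - 1913*A) - 320)/6 = -(-320 + A**2 - 1913*A)/6 = 160/3 - A**2/6 + 1913*A/6)
(1490269 - 1485674)/(-1886599 + 275798) + p(Z) = (1490269 - 1485674)/(-1886599 + 275798) + (160/3 - 1/6*1031**2 + (1913/6)*1031) = 4595/(-1610801) + (160/3 - 1/6*1062961 + 1972303/6) = 4595*(-1/1610801) + (160/3 - 1062961/6 + 1972303/6) = -4595/1610801 + 454831/3 = 732642215846/4832403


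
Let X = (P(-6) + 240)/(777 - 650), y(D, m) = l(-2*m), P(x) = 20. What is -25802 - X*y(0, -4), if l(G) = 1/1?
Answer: -3277114/127 ≈ -25804.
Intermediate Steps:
l(G) = 1 (l(G) = 1*1 = 1)
y(D, m) = 1
X = 260/127 (X = (20 + 240)/(777 - 650) = 260/127 ≈ 2.0472)
-25802 - X*y(0, -4) = -25802 - 260/127 = -3277114/127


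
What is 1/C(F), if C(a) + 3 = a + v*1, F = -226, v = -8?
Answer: -1/237 ≈ -0.0042194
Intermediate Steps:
C(a) = -11 + a (C(a) = -3 + (a - 8*1) = -3 + (a - 8) = -3 + (-8 + a) = -11 + a)
1/C(F) = 1/(-11 - 226) = 1/(-237) = -1/237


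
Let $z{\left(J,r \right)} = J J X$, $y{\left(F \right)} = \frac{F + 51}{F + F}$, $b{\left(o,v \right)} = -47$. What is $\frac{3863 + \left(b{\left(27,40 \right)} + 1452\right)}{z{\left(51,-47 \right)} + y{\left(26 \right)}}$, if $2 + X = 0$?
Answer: $- \frac{273936}{270427} \approx -1.013$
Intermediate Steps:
$X = -2$ ($X = -2 + 0 = -2$)
$y{\left(F \right)} = \frac{51 + F}{2 F}$
$z{\left(J,r \right)} = - 2 J^{2}$ ($z{\left(J,r \right)} = J J \left(-2\right) = J^{2} \left(-2\right) = - 2 J^{2}$)
$\frac{3863 + \left(b{\left(27,40 \right)} + 1452\right)}{z{\left(51,-47 \right)} + y{\left(26 \right)}} = \frac{3863 + \left(-47 + 1452\right)}{- 2 \cdot 51^{2} + \frac{51 + 26}{2 \cdot 26}} = \frac{3863 + 1405}{\left(-2\right) 2601 + \frac{1}{2} \cdot \frac{1}{26} \cdot 77} = \frac{5268}{-5202 + \frac{77}{52}} = \frac{5268}{- \frac{270427}{52}} = 5268 \left(- \frac{52}{270427}\right) = - \frac{273936}{270427}$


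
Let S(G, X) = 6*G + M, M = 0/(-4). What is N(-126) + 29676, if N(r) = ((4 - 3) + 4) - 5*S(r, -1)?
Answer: 33461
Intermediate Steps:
M = 0 (M = 0*(-1/4) = 0)
S(G, X) = 6*G (S(G, X) = 6*G + 0 = 6*G)
N(r) = 5 - 30*r (N(r) = ((4 - 3) + 4) - 30*r = (1 + 4) - 30*r = 5 - 30*r)
N(-126) + 29676 = (5 - 30*(-126)) + 29676 = (5 + 3780) + 29676 = 3785 + 29676 = 33461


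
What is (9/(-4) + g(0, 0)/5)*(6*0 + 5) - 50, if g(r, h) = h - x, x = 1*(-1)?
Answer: -241/4 ≈ -60.250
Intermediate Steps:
x = -1
g(r, h) = 1 + h (g(r, h) = h - 1*(-1) = h + 1 = 1 + h)
(9/(-4) + g(0, 0)/5)*(6*0 + 5) - 50 = (9/(-4) + (1 + 0)/5)*(6*0 + 5) - 50 = (9*(-¼) + 1*(⅕))*(0 + 5) - 50 = (-9/4 + ⅕)*5 - 50 = -41/20*5 - 50 = -41/4 - 50 = -241/4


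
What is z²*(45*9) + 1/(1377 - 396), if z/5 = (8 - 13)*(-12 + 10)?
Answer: 993262501/981 ≈ 1.0125e+6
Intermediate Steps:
z = 50 (z = 5*((8 - 13)*(-12 + 10)) = 5*(-5*(-2)) = 5*10 = 50)
z²*(45*9) + 1/(1377 - 396) = 50²*(45*9) + 1/(1377 - 396) = 2500*405 + 1/981 = 1012500 + 1/981 = 993262501/981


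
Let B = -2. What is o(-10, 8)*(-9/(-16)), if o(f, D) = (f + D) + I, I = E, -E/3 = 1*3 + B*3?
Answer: 63/16 ≈ 3.9375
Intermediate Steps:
E = 9 (E = -3*(1*3 - 2*3) = -3*(3 - 6) = -3*(-3) = 9)
I = 9
o(f, D) = 9 + D + f (o(f, D) = (f + D) + 9 = (D + f) + 9 = 9 + D + f)
o(-10, 8)*(-9/(-16)) = (9 + 8 - 10)*(-9/(-16)) = 7*(-9*(-1/16)) = 7*(9/16) = 63/16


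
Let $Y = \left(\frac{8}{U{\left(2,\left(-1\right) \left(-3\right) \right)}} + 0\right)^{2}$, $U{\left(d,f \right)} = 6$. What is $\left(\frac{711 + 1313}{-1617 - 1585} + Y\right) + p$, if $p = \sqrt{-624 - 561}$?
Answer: $\frac{16508}{14409} + i \sqrt{1185} \approx 1.1457 + 34.424 i$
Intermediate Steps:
$p = i \sqrt{1185}$ ($p = \sqrt{-1185} = i \sqrt{1185} \approx 34.424 i$)
$Y = \frac{16}{9}$ ($Y = \left(\frac{8}{6} + 0\right)^{2} = \left(8 \cdot \frac{1}{6} + 0\right)^{2} = \left(\frac{4}{3} + 0\right)^{2} = \left(\frac{4}{3}\right)^{2} = \frac{16}{9} \approx 1.7778$)
$\left(\frac{711 + 1313}{-1617 - 1585} + Y\right) + p = \left(\frac{711 + 1313}{-1617 - 1585} + \frac{16}{9}\right) + i \sqrt{1185} = \left(\frac{2024}{-3202} + \frac{16}{9}\right) + i \sqrt{1185} = \left(2024 \left(- \frac{1}{3202}\right) + \frac{16}{9}\right) + i \sqrt{1185} = \left(- \frac{1012}{1601} + \frac{16}{9}\right) + i \sqrt{1185} = \frac{16508}{14409} + i \sqrt{1185}$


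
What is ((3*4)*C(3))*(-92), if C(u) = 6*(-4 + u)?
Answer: 6624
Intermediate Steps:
C(u) = -24 + 6*u
((3*4)*C(3))*(-92) = ((3*4)*(-24 + 6*3))*(-92) = (12*(-24 + 18))*(-92) = (12*(-6))*(-92) = -72*(-92) = 6624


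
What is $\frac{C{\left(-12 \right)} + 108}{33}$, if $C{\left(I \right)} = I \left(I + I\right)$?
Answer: $12$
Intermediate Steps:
$C{\left(I \right)} = 2 I^{2}$ ($C{\left(I \right)} = I 2 I = 2 I^{2}$)
$\frac{C{\left(-12 \right)} + 108}{33} = \frac{2 \left(-12\right)^{2} + 108}{33} = \frac{2 \cdot 144 + 108}{33} = \frac{288 + 108}{33} = \frac{1}{33} \cdot 396 = 12$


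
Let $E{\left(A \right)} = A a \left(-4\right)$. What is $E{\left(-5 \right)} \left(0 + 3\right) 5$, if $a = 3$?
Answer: $900$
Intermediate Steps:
$E{\left(A \right)} = - 12 A$ ($E{\left(A \right)} = A 3 \left(-4\right) = 3 A \left(-4\right) = - 12 A$)
$E{\left(-5 \right)} \left(0 + 3\right) 5 = \left(-12\right) \left(-5\right) \left(0 + 3\right) 5 = 60 \cdot 3 \cdot 5 = 180 \cdot 5 = 900$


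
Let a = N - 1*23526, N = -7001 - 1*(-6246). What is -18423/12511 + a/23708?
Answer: -740552075/296610788 ≈ -2.4967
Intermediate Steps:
N = -755 (N = -7001 + 6246 = -755)
a = -24281 (a = -755 - 1*23526 = -755 - 23526 = -24281)
-18423/12511 + a/23708 = -18423/12511 - 24281/23708 = -740552075/296610788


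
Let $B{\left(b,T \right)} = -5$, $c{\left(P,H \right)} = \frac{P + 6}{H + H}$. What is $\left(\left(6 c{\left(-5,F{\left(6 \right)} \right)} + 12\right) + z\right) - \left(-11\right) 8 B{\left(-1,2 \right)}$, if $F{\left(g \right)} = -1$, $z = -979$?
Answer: $-1410$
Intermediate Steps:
$c{\left(P,H \right)} = \frac{6 + P}{2 H}$
$\left(\left(6 c{\left(-5,F{\left(6 \right)} \right)} + 12\right) + z\right) - \left(-11\right) 8 B{\left(-1,2 \right)} = \left(\left(6 \frac{6 - 5}{2 \left(-1\right)} + 12\right) - 979\right) - \left(-11\right) 8 \left(-5\right) = \left(\left(6 \cdot \frac{1}{2} \left(-1\right) 1 + 12\right) - 979\right) - \left(-88\right) \left(-5\right) = \left(\left(6 \left(- \frac{1}{2}\right) + 12\right) - 979\right) - 440 = \left(\left(-3 + 12\right) - 979\right) - 440 = \left(9 - 979\right) - 440 = -970 - 440 = -1410$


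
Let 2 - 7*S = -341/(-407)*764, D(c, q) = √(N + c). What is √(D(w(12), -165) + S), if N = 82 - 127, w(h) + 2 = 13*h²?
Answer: √(-6114990 + 335405*√73)/259 ≈ 6.9598*I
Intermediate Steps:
w(h) = -2 + 13*h²
N = -45
D(c, q) = √(-45 + c)
S = -23610/259 (S = 2/7 - (-341/(-407))*764/7 = 2/7 - (-341*(-1/407))*764/7 = 2/7 - 31*764/259 = 2/7 - ⅐*23684/37 = 2/7 - 23684/259 = -23610/259 ≈ -91.158)
√(D(w(12), -165) + S) = √(√(-45 + (-2 + 13*12²)) - 23610/259) = √(√(-45 + (-2 + 13*144)) - 23610/259) = √(√(-45 + (-2 + 1872)) - 23610/259) = √(√(-45 + 1870) - 23610/259) = √(√1825 - 23610/259) = √(5*√73 - 23610/259) = √(-23610/259 + 5*√73)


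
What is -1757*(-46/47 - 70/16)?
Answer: 3536841/376 ≈ 9406.5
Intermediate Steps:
-1757*(-46/47 - 70/16) = -1757*(-46*1/47 - 70*1/16) = -1757*(-46/47 - 35/8) = -1757*(-2013/376) = 3536841/376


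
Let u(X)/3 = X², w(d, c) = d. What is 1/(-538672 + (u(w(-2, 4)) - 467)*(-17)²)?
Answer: -1/670167 ≈ -1.4922e-6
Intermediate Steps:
u(X) = 3*X²
1/(-538672 + (u(w(-2, 4)) - 467)*(-17)²) = 1/(-538672 + (3*(-2)² - 467)*(-17)²) = 1/(-538672 + (3*4 - 467)*289) = 1/(-538672 + (12 - 467)*289) = 1/(-538672 - 455*289) = 1/(-538672 - 131495) = 1/(-670167) = -1/670167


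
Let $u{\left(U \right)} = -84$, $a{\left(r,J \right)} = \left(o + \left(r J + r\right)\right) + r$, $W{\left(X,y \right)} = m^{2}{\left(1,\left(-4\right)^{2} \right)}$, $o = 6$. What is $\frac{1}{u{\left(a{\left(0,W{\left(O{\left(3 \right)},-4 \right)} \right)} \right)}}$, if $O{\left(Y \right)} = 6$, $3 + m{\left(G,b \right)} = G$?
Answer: $- \frac{1}{84} \approx -0.011905$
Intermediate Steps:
$m{\left(G,b \right)} = -3 + G$
$W{\left(X,y \right)} = 4$ ($W{\left(X,y \right)} = \left(-3 + 1\right)^{2} = \left(-2\right)^{2} = 4$)
$a{\left(r,J \right)} = 6 + 2 r + J r$ ($a{\left(r,J \right)} = \left(6 + \left(r J + r\right)\right) + r = \left(6 + \left(J r + r\right)\right) + r = \left(6 + \left(r + J r\right)\right) + r = \left(6 + r + J r\right) + r = 6 + 2 r + J r$)
$\frac{1}{u{\left(a{\left(0,W{\left(O{\left(3 \right)},-4 \right)} \right)} \right)}} = \frac{1}{-84} = - \frac{1}{84}$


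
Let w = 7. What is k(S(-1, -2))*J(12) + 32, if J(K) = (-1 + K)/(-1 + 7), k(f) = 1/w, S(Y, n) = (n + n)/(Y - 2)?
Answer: 1355/42 ≈ 32.262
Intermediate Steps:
S(Y, n) = 2*n/(-2 + Y) (S(Y, n) = (2*n)/(-2 + Y) = 2*n/(-2 + Y))
k(f) = ⅐ (k(f) = 1/7 = ⅐)
J(K) = -⅙ + K/6 (J(K) = (-1 + K)/6 = (-1 + K)*(⅙) = -⅙ + K/6)
k(S(-1, -2))*J(12) + 32 = (-⅙ + (⅙)*12)/7 + 32 = (-⅙ + 2)/7 + 32 = (⅐)*(11/6) + 32 = 11/42 + 32 = 1355/42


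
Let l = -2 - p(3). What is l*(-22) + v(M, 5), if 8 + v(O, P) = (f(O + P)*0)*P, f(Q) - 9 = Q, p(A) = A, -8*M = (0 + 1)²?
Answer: 102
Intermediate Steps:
M = -⅛ (M = -(0 + 1)²/8 = -⅛*1² = -⅛*1 = -⅛ ≈ -0.12500)
f(Q) = 9 + Q
l = -5 (l = -2 - 1*3 = -2 - 3 = -5)
v(O, P) = -8 (v(O, P) = -8 + ((9 + (O + P))*0)*P = -8 + ((9 + O + P)*0)*P = -8 + 0*P = -8 + 0 = -8)
l*(-22) + v(M, 5) = -5*(-22) - 8 = 110 - 8 = 102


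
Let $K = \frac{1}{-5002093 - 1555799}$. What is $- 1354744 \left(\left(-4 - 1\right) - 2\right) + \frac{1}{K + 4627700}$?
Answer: $\frac{287795986789070421884}{30347956808399} \approx 9.4832 \cdot 10^{6}$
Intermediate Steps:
$K = - \frac{1}{6557892}$ ($K = \frac{1}{-5002093 + \left(-2432121 + 876322\right)} = \frac{1}{-5002093 - 1555799} = \frac{1}{-6557892} = - \frac{1}{6557892} \approx -1.5249 \cdot 10^{-7}$)
$- 1354744 \left(\left(-4 - 1\right) - 2\right) + \frac{1}{K + 4627700} = - 1354744 \left(\left(-4 - 1\right) - 2\right) + \frac{1}{- \frac{1}{6557892} + 4627700} = - 1354744 \left(-5 - 2\right) + \frac{1}{\frac{30347956808399}{6557892}} = \left(-1354744\right) \left(-7\right) + \frac{6557892}{30347956808399} = 9483208 + \frac{6557892}{30347956808399} = \frac{287795986789070421884}{30347956808399}$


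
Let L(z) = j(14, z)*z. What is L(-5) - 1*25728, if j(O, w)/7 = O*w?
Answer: -23278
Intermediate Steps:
j(O, w) = 7*O*w (j(O, w) = 7*(O*w) = 7*O*w)
L(z) = 98*z² (L(z) = (7*14*z)*z = (98*z)*z = 98*z²)
L(-5) - 1*25728 = 98*(-5)² - 1*25728 = 98*25 - 25728 = 2450 - 25728 = -23278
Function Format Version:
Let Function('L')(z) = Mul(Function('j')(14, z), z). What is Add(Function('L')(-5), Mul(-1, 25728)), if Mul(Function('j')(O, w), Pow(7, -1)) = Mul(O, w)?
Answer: -23278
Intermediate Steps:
Function('j')(O, w) = Mul(7, O, w) (Function('j')(O, w) = Mul(7, Mul(O, w)) = Mul(7, O, w))
Function('L')(z) = Mul(98, Pow(z, 2)) (Function('L')(z) = Mul(Mul(7, 14, z), z) = Mul(Mul(98, z), z) = Mul(98, Pow(z, 2)))
Add(Function('L')(-5), Mul(-1, 25728)) = Add(Mul(98, Pow(-5, 2)), Mul(-1, 25728)) = Add(Mul(98, 25), -25728) = Add(2450, -25728) = -23278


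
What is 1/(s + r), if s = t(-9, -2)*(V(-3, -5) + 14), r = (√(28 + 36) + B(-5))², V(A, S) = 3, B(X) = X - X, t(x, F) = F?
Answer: 1/30 ≈ 0.033333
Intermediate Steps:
B(X) = 0
r = 64 (r = (√(28 + 36) + 0)² = (√64 + 0)² = (8 + 0)² = 8² = 64)
s = -34 (s = -2*(3 + 14) = -2*17 = -34)
1/(s + r) = 1/(-34 + 64) = 1/30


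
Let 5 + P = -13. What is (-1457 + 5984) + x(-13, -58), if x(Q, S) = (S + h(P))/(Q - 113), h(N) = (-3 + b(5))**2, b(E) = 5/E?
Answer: 31692/7 ≈ 4527.4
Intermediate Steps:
P = -18 (P = -5 - 13 = -18)
h(N) = 4 (h(N) = (-3 + 5/5)**2 = (-3 + 5*(1/5))**2 = (-3 + 1)**2 = (-2)**2 = 4)
x(Q, S) = (4 + S)/(-113 + Q) (x(Q, S) = (S + 4)/(Q - 113) = (4 + S)/(-113 + Q))
(-1457 + 5984) + x(-13, -58) = (-1457 + 5984) + (4 - 58)/(-113 - 13) = 4527 - 54/(-126) = 4527 - 1/126*(-54) = 4527 + 3/7 = 31692/7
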